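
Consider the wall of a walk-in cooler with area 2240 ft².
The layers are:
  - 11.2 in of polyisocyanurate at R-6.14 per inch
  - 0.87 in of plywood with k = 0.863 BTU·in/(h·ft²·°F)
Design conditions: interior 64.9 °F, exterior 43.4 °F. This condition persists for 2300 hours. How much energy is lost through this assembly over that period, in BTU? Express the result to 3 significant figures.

11.2 × 6.14 = 68.77
0.87/0.863 = 1.008
R_total = 68.77 + 1.008 = 69.78 ft²·°F·h/BTU
Q = 2240 × (64.9 − 43.4) / 69.78 = 690.2 BTU/h
E = 690.2 × 2300 = 1587000 BTU

1590000 BTU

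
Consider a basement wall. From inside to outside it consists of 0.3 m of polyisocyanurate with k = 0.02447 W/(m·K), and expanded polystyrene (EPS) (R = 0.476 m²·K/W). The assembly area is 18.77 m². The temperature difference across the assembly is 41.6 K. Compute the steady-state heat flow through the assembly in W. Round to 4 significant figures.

0.3/0.02447 = 12.26
R_total = 12.26 + 0.476 = 12.736 m²·K/W
Q = A·ΔT/R = 18.77 × 41.6 / 12.736 = 61.309 W

61.31 W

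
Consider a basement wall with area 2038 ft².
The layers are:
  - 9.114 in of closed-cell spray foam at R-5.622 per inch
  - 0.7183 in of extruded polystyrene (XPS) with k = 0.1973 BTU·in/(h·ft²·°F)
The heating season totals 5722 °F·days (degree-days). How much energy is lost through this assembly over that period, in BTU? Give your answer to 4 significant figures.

9.114 × 5.622 = 51.239
0.7183/0.1973 = 3.6406
R_total = 51.239 + 3.6406 = 54.88 ft²·°F·h/BTU
E = A × HDD × 24 / R = 2038 × 5722 × 24 / 54.88 = 5099800 BTU

5100000 BTU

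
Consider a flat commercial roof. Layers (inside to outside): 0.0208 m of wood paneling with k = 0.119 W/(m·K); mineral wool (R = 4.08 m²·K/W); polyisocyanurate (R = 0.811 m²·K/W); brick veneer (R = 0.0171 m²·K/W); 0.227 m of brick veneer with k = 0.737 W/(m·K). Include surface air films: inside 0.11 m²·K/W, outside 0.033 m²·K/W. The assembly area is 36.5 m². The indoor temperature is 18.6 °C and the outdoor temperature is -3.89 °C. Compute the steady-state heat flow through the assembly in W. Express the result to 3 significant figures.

0.0208/0.119 = 0.1748
0.227/0.737 = 0.308
R_total = 0.11 + 0.1748 + 4.08 + 0.811 + 0.0171 + 0.308 + 0.033 = 5.534 m²·K/W
Q = A·ΔT/R = 36.5 × (18.6 − (-3.89)) / 5.534 = 148.3 W

148 W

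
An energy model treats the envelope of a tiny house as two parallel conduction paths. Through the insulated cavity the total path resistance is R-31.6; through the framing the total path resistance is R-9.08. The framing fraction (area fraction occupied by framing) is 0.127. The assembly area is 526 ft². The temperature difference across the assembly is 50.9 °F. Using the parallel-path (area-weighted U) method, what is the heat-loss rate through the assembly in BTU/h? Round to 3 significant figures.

1110 BTU/h

U_eff = 0.873/31.6 + 0.127/9.08 = 0.02763 + 0.01399 = 0.04161
R_eff = 1/U_eff = 24.03 ft²·°F·h/BTU
Q = 526 × 50.9 / 24.03 = 1114 BTU/h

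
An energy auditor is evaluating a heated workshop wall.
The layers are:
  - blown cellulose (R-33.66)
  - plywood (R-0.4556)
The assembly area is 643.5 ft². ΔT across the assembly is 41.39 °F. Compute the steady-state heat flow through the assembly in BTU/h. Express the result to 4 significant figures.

780.7 BTU/h

R_total = 33.66 + 0.4556 = 34.116 ft²·°F·h/BTU
Q = A·ΔT/R = 643.5 × 41.39 / 34.116 = 780.71 BTU/h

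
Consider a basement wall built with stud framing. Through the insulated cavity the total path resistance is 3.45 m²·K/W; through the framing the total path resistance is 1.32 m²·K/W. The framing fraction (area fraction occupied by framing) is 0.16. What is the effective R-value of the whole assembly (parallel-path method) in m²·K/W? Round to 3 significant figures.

2.74 m²·K/W

U_eff = 0.84/3.45 + 0.16/1.32 = 0.2435 + 0.1212 = 0.3647
R_eff = 1/U_eff = 2.742 m²·K/W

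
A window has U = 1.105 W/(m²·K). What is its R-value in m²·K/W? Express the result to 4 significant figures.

0.9050 m²·K/W

R = 1/U = 1/1.105 = 0.90498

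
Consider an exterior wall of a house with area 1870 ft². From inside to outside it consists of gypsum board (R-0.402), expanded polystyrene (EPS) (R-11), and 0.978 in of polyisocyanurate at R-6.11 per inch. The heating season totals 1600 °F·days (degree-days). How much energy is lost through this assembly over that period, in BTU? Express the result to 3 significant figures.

4130000 BTU

0.978 × 6.11 = 5.976
R_total = 0.402 + 11 + 5.976 = 17.38 ft²·°F·h/BTU
E = A × HDD × 24 / R = 1870 × 1600 × 24 / 17.38 = 4132000 BTU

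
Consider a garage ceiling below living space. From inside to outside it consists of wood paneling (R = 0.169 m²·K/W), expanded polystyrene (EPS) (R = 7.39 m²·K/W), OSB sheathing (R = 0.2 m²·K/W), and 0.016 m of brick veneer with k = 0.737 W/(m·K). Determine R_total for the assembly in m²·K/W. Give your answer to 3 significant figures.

0.016/0.737 = 0.02171
R_total = 0.169 + 7.39 + 0.2 + 0.02171 = 7.781 m²·K/W

7.78 m²·K/W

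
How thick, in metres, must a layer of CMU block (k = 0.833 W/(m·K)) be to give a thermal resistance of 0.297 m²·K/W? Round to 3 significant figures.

0.247 m

L = R·k = 0.297 × 0.833 = 0.2474 m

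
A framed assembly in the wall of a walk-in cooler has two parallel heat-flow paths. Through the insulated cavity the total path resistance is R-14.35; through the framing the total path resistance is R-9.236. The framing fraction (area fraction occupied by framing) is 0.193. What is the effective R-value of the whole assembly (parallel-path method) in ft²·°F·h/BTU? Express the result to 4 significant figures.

12.96 ft²·°F·h/BTU

U_eff = 0.807/14.35 + 0.193/9.236 = 0.056237 + 0.020896 = 0.077133
R_eff = 1/U_eff = 12.965 ft²·°F·h/BTU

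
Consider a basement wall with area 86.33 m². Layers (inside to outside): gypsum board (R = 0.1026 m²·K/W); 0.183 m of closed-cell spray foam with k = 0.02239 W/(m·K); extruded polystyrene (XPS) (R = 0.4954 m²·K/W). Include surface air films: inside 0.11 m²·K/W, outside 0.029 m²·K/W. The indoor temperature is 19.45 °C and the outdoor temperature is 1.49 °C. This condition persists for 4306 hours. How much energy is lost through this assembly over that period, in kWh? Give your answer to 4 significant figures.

749.3 kWh

0.183/0.02239 = 8.1733
R_total = 0.11 + 0.1026 + 8.1733 + 0.4954 + 0.029 = 8.9103 m²·K/W
Q = 86.33 × (19.45 − 1.49) / 8.9103 = 174.01 W
E = 174.01 W × 4306 h / 1000 = 749.29 kWh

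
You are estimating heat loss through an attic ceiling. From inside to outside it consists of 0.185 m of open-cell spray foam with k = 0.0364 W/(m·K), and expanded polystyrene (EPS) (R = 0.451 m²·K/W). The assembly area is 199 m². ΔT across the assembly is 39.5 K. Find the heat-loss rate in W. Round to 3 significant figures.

1420 W

0.185/0.0364 = 5.082
R_total = 5.082 + 0.451 = 5.533 m²·K/W
Q = A·ΔT/R = 199 × 39.5 / 5.533 = 1421 W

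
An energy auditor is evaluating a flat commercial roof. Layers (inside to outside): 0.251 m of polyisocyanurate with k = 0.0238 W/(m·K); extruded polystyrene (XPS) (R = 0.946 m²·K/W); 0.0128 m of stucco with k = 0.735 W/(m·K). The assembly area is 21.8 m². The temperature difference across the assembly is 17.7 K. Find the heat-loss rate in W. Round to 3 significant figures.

33.5 W

0.251/0.0238 = 10.55
0.0128/0.735 = 0.01741
R_total = 10.55 + 0.946 + 0.01741 = 11.51 m²·K/W
Q = A·ΔT/R = 21.8 × 17.7 / 11.51 = 33.52 W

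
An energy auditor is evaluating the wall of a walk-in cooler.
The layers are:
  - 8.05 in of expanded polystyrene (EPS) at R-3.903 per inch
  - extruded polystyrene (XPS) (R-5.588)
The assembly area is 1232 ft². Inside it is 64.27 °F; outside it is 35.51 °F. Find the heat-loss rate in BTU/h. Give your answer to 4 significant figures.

957.4 BTU/h

8.05 × 3.903 = 31.419
R_total = 31.419 + 5.588 = 37.007 ft²·°F·h/BTU
Q = A·ΔT/R = 1232 × (64.27 − 35.51) / 37.007 = 957.45 BTU/h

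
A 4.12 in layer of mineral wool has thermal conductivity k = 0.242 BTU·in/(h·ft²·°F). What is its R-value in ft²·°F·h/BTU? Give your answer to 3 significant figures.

R = L/k = 4.12/0.242 = 17.02 ft²·°F·h/BTU

17.0 ft²·°F·h/BTU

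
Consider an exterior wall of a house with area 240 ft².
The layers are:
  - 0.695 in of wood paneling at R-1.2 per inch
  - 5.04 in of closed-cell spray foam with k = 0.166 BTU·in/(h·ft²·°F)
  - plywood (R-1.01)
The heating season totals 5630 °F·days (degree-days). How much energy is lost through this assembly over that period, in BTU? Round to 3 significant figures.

1010000 BTU

0.695 × 1.2 = 0.834
5.04/0.166 = 30.36
R_total = 0.834 + 30.36 + 1.01 = 32.21 ft²·°F·h/BTU
E = A × HDD × 24 / R = 240 × 5630 × 24 / 32.21 = 1007000 BTU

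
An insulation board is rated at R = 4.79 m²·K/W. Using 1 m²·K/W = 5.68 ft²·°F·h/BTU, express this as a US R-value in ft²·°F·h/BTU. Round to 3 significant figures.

27.2 ft²·°F·h/BTU

R_US = 4.79 × 5.68 = 27.21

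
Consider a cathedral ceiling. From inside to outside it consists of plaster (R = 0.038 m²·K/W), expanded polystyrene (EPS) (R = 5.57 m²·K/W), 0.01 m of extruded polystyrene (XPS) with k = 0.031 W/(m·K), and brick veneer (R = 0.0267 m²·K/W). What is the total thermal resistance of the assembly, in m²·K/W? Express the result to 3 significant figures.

0.01/0.031 = 0.3226
R_total = 0.038 + 5.57 + 0.3226 + 0.0267 = 5.957 m²·K/W

5.96 m²·K/W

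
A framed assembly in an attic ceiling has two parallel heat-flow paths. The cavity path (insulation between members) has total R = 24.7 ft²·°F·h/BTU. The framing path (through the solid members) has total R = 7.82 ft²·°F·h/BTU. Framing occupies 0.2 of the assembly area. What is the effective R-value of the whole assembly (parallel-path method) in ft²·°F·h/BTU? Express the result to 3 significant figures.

U_eff = 0.8/24.7 + 0.2/7.82 = 0.03239 + 0.02558 = 0.05796
R_eff = 1/U_eff = 17.25 ft²·°F·h/BTU

17.3 ft²·°F·h/BTU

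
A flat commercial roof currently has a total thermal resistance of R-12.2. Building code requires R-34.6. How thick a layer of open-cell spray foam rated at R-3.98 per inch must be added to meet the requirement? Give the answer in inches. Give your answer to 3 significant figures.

5.63 in

ΔR = 34.6 − 12.2 = 22.4 ft²·°F·h/BTU
L = ΔR / (R/in) = 22.4/3.98 = 5.628 in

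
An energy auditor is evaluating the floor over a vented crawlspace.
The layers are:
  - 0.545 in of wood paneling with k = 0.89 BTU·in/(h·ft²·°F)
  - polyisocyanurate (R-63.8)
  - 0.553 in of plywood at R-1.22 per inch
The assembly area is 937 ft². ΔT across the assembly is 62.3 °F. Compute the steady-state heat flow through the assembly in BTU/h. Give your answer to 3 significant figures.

897 BTU/h

0.545/0.89 = 0.6124
0.553 × 1.22 = 0.6747
R_total = 0.6124 + 63.8 + 0.6747 = 65.09 ft²·°F·h/BTU
Q = A·ΔT/R = 937 × 62.3 / 65.09 = 896.9 BTU/h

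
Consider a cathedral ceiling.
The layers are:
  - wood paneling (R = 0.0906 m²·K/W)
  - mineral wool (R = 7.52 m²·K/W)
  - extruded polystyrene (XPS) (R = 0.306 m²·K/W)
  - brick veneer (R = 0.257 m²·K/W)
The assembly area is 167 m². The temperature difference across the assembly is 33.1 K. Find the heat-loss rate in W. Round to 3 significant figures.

R_total = 0.0906 + 7.52 + 0.306 + 0.257 = 8.174 m²·K/W
Q = A·ΔT/R = 167 × 33.1 / 8.174 = 676.3 W

676 W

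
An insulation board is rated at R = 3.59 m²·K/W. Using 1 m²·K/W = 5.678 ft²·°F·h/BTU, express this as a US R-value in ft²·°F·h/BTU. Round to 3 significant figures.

20.4 ft²·°F·h/BTU

R_US = 3.59 × 5.678 = 20.38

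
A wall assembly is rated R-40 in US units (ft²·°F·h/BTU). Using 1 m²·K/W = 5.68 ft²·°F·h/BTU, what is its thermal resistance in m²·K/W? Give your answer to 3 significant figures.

R_SI = 40/5.68 = 7.042

7.04 m²·K/W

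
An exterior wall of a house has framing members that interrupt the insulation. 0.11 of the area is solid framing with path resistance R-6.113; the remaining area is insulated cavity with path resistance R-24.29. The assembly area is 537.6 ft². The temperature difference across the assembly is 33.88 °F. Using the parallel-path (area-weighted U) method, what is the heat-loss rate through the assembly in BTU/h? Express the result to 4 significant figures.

U_eff = 0.89/24.29 + 0.11/6.113 = 0.036641 + 0.017994 = 0.054635
R_eff = 1/U_eff = 18.303 ft²·°F·h/BTU
Q = 537.6 × 33.88 / 18.303 = 995.12 BTU/h

995.1 BTU/h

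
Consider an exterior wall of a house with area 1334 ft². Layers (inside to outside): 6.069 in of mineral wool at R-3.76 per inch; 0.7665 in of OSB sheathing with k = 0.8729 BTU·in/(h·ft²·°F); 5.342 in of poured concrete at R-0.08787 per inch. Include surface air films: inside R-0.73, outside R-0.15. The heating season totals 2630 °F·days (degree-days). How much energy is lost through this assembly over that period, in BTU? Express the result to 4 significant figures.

6.069 × 3.76 = 22.819
0.7665/0.8729 = 0.87811
5.342 × 0.08787 = 0.4694
R_total = 0.73 + 22.819 + 0.87811 + 0.4694 + 0.15 = 25.047 ft²·°F·h/BTU
E = A × HDD × 24 / R = 1334 × 2630 × 24 / 25.047 = 3361800 BTU

3362000 BTU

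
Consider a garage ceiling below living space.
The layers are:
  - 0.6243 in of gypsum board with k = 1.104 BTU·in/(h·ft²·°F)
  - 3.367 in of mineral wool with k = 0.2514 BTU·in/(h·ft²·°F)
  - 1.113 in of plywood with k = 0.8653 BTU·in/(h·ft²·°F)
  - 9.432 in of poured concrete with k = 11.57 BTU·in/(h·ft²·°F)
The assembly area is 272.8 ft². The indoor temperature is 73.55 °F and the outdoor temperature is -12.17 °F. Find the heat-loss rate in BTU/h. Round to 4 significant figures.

1456 BTU/h

0.6243/1.104 = 0.56549
3.367/0.2514 = 13.393
1.113/0.8653 = 1.2863
9.432/11.57 = 0.81521
R_total = 0.56549 + 13.393 + 1.2863 + 0.81521 = 16.06 ft²·°F·h/BTU
Q = A·ΔT/R = 272.8 × (73.55 − (-12.17)) / 16.06 = 1456.1 BTU/h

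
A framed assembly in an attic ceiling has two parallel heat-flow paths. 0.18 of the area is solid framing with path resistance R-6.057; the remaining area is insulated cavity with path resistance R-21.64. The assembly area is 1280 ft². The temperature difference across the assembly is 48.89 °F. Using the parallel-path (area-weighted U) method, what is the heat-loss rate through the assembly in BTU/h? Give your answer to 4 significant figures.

4231 BTU/h

U_eff = 0.82/21.64 + 0.18/6.057 = 0.037893 + 0.029718 = 0.06761
R_eff = 1/U_eff = 14.791 ft²·°F·h/BTU
Q = 1280 × 48.89 / 14.791 = 4231 BTU/h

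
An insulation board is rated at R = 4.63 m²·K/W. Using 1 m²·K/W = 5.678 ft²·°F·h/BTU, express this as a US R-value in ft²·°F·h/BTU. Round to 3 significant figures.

R_US = 4.63 × 5.678 = 26.29

26.3 ft²·°F·h/BTU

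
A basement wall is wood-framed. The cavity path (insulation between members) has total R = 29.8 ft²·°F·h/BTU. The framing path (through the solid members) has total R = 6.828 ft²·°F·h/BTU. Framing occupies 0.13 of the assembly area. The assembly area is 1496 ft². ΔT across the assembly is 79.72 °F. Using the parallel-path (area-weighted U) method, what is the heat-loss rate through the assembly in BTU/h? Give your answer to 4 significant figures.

U_eff = 0.87/29.8 + 0.13/6.828 = 0.029195 + 0.019039 = 0.048234
R_eff = 1/U_eff = 20.732 ft²·°F·h/BTU
Q = 1496 × 79.72 / 20.732 = 5752.4 BTU/h

5752 BTU/h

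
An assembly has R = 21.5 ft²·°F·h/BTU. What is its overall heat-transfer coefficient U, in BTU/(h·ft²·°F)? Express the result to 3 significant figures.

0.0465 BTU/(h·ft²·°F)

U = 1/R = 1/21.5 = 0.04651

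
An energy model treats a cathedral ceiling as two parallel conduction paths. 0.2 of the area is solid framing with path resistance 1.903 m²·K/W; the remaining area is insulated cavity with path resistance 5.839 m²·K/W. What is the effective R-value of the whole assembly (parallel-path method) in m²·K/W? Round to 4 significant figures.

U_eff = 0.8/5.839 + 0.2/1.903 = 0.13701 + 0.1051 = 0.24211
R_eff = 1/U_eff = 4.1304 m²·K/W

4.130 m²·K/W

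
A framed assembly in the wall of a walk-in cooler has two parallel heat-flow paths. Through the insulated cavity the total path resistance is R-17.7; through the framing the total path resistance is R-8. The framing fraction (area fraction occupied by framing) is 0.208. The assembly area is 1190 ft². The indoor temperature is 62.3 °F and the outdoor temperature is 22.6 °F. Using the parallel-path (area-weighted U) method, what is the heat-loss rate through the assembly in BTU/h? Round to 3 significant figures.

3340 BTU/h

U_eff = 0.792/17.7 + 0.208/8 = 0.04475 + 0.026 = 0.07075
R_eff = 1/U_eff = 14.14 ft²·°F·h/BTU
Q = 1190 × (62.3 − 22.6) / 14.14 = 3342 BTU/h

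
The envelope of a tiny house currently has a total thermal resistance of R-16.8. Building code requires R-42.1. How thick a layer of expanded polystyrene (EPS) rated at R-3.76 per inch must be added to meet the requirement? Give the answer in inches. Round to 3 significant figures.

6.73 in

ΔR = 42.1 − 16.8 = 25.3 ft²·°F·h/BTU
L = ΔR / (R/in) = 25.3/3.76 = 6.729 in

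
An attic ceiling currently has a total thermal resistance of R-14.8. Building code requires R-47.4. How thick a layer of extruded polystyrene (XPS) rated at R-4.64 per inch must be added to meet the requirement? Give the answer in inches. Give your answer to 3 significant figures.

7.03 in

ΔR = 47.4 − 14.8 = 32.6 ft²·°F·h/BTU
L = ΔR / (R/in) = 32.6/4.64 = 7.026 in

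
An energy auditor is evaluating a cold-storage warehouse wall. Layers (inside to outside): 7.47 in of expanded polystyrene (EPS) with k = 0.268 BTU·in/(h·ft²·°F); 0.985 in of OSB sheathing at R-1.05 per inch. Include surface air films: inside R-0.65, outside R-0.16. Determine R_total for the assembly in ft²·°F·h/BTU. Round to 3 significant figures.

29.7 ft²·°F·h/BTU

7.47/0.268 = 27.87
0.985 × 1.05 = 1.034
R_total = 0.65 + 27.87 + 1.034 + 0.16 = 29.72 ft²·°F·h/BTU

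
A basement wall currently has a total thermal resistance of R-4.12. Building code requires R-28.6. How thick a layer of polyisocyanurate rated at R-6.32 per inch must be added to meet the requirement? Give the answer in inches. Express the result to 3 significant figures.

3.87 in

ΔR = 28.6 − 4.12 = 24.48 ft²·°F·h/BTU
L = ΔR / (R/in) = 24.48/6.32 = 3.873 in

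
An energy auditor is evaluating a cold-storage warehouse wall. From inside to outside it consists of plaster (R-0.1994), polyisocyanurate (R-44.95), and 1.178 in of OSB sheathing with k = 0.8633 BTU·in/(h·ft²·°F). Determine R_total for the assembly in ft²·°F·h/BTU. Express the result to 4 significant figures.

1.178/0.8633 = 1.3645
R_total = 0.1994 + 44.95 + 1.3645 = 46.514 ft²·°F·h/BTU

46.51 ft²·°F·h/BTU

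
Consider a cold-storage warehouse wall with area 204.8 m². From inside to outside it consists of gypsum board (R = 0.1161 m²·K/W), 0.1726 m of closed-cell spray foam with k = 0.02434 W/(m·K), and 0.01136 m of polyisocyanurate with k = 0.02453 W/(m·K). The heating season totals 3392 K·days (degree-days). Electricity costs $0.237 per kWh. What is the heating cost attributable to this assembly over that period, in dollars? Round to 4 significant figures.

0.1726/0.02434 = 7.0912
0.01136/0.02453 = 0.46311
R_total = 0.1161 + 7.0912 + 0.46311 = 7.6704 m²·K/W
E = A × HDD × 24 / R / 1000 = 204.8 × 3392 × 24 / 7.6704 / 1000 = 2173.6 kWh
Cost = 2173.6 × 0.237 = $515.14

515.1 dollars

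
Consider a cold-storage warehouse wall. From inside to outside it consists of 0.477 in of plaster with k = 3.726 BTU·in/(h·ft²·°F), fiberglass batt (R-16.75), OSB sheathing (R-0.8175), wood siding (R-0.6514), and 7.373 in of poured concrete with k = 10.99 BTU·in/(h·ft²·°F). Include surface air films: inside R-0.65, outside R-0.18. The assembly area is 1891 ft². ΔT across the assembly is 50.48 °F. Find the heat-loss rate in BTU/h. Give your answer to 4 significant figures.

4809 BTU/h

0.477/3.726 = 0.12802
7.373/10.99 = 0.67088
R_total = 0.65 + 0.12802 + 16.75 + 0.8175 + 0.6514 + 0.67088 + 0.18 = 19.848 ft²·°F·h/BTU
Q = A·ΔT/R = 1891 × 50.48 / 19.848 = 4809.5 BTU/h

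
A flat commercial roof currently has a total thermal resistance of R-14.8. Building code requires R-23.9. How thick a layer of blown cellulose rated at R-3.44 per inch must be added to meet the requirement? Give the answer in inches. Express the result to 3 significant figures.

ΔR = 23.9 − 14.8 = 9.1 ft²·°F·h/BTU
L = ΔR / (R/in) = 9.1/3.44 = 2.645 in

2.65 in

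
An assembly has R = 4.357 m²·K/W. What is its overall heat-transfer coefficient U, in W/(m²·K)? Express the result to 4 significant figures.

U = 1/R = 1/4.357 = 0.22952

0.2295 W/(m²·K)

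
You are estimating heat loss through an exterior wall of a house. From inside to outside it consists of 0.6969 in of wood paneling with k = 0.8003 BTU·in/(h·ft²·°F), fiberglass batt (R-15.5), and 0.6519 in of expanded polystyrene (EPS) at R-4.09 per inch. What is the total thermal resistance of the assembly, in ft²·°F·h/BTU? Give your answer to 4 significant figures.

0.6969/0.8003 = 0.8708
0.6519 × 4.09 = 2.6663
R_total = 0.8708 + 15.5 + 2.6663 = 19.037 ft²·°F·h/BTU

19.04 ft²·°F·h/BTU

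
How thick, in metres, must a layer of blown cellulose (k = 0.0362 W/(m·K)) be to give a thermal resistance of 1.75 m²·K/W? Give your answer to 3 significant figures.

L = R·k = 1.75 × 0.0362 = 0.06335 m

0.0634 m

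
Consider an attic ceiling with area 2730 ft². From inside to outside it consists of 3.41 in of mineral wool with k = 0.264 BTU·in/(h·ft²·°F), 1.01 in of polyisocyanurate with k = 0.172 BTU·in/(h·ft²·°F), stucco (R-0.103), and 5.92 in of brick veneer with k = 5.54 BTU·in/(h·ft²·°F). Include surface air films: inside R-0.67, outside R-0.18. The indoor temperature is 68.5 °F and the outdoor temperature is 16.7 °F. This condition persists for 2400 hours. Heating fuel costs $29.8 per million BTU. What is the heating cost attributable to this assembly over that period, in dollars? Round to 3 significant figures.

486 dollars

3.41/0.264 = 12.92
1.01/0.172 = 5.872
5.92/5.54 = 1.069
R_total = 0.67 + 12.92 + 5.872 + 0.103 + 1.069 + 0.18 = 20.81 ft²·°F·h/BTU
Q = 2730 × (68.5 − 16.7) / 20.81 = 6795 BTU/h
E = 6795 × 2400 = 16310000 BTU
Cost = 16310000/10⁶ × 29.8 = $486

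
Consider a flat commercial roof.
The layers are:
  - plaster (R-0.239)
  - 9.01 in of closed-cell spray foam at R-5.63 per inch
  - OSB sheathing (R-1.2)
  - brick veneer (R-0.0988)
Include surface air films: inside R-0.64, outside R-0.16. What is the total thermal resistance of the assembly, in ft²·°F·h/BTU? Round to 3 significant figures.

9.01 × 5.63 = 50.73
R_total = 0.64 + 0.239 + 50.73 + 1.2 + 0.0988 + 0.16 = 53.06 ft²·°F·h/BTU

53.1 ft²·°F·h/BTU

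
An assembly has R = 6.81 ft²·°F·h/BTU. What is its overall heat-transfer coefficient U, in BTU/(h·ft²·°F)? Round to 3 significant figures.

0.147 BTU/(h·ft²·°F)

U = 1/R = 1/6.81 = 0.1468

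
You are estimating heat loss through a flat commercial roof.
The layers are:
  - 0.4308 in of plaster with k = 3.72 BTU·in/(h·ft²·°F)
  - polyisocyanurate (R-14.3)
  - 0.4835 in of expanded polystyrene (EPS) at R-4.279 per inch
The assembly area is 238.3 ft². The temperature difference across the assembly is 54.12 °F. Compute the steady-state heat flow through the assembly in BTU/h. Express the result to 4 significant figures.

0.4308/3.72 = 0.11581
0.4835 × 4.279 = 2.0689
R_total = 0.11581 + 14.3 + 2.0689 = 16.485 ft²·°F·h/BTU
Q = A·ΔT/R = 238.3 × 54.12 / 16.485 = 782.35 BTU/h

782.3 BTU/h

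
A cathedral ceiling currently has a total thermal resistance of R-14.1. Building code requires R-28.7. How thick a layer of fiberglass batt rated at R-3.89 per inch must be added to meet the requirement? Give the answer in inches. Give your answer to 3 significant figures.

3.75 in

ΔR = 28.7 − 14.1 = 14.6 ft²·°F·h/BTU
L = ΔR / (R/in) = 14.6/3.89 = 3.753 in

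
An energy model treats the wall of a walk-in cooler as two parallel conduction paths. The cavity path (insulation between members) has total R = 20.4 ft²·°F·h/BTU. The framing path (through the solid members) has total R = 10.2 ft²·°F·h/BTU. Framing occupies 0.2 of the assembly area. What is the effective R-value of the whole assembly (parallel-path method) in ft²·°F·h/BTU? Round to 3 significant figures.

U_eff = 0.8/20.4 + 0.2/10.2 = 0.03922 + 0.01961 = 0.05882
R_eff = 1/U_eff = 17 ft²·°F·h/BTU

17.0 ft²·°F·h/BTU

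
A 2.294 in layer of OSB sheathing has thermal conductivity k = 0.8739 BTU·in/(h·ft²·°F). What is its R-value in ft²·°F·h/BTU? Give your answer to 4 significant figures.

R = L/k = 2.294/0.8739 = 2.625 ft²·°F·h/BTU

2.625 ft²·°F·h/BTU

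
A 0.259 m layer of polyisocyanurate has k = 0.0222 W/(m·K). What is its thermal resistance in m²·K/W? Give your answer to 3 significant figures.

R = L/k = 0.259/0.0222 = 11.67 m²·K/W

11.7 m²·K/W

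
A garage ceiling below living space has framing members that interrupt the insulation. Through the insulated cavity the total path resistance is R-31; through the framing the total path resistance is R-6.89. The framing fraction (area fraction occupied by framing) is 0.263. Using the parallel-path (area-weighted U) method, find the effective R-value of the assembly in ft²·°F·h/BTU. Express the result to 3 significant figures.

16.1 ft²·°F·h/BTU

U_eff = 0.737/31 + 0.263/6.89 = 0.02377 + 0.03817 = 0.06195
R_eff = 1/U_eff = 16.14 ft²·°F·h/BTU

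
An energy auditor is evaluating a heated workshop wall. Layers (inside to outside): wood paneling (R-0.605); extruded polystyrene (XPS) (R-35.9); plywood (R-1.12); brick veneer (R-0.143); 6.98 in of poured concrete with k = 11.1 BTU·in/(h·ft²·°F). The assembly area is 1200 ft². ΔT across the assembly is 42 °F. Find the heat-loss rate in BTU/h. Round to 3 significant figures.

6.98/11.1 = 0.6288
R_total = 0.605 + 35.9 + 1.12 + 0.143 + 0.6288 = 38.4 ft²·°F·h/BTU
Q = A·ΔT/R = 1200 × 42 / 38.4 = 1313 BTU/h

1310 BTU/h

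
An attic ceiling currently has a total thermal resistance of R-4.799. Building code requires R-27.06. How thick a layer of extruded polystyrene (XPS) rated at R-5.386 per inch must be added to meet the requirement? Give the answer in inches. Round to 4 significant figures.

ΔR = 27.06 − 4.799 = 22.261 ft²·°F·h/BTU
L = ΔR / (R/in) = 22.261/5.386 = 4.1331 in

4.133 in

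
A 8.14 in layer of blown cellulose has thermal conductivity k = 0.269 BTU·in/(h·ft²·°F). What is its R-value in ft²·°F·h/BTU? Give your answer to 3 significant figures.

30.3 ft²·°F·h/BTU

R = L/k = 8.14/0.269 = 30.26 ft²·°F·h/BTU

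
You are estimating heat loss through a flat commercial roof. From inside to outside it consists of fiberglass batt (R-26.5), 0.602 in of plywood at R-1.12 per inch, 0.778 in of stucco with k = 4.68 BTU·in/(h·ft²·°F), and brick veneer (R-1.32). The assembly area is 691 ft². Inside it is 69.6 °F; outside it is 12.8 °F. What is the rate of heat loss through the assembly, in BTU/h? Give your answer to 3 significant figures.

1370 BTU/h

0.602 × 1.12 = 0.6742
0.778/4.68 = 0.1662
R_total = 26.5 + 0.6742 + 0.1662 + 1.32 = 28.66 ft²·°F·h/BTU
Q = A·ΔT/R = 691 × (69.6 − 12.8) / 28.66 = 1369 BTU/h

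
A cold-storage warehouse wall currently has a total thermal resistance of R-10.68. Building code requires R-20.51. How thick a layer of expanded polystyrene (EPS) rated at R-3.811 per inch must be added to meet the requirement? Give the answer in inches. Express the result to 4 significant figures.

2.579 in

ΔR = 20.51 − 10.68 = 9.83 ft²·°F·h/BTU
L = ΔR / (R/in) = 9.83/3.811 = 2.5794 in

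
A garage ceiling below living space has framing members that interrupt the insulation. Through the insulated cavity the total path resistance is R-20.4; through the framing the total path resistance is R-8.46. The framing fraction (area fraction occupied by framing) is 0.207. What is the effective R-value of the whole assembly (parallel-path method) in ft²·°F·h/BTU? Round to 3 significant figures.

U_eff = 0.793/20.4 + 0.207/8.46 = 0.03887 + 0.02447 = 0.06334
R_eff = 1/U_eff = 15.79 ft²·°F·h/BTU

15.8 ft²·°F·h/BTU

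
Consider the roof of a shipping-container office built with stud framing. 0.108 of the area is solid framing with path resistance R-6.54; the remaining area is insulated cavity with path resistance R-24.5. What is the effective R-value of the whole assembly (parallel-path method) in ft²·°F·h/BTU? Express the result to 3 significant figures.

18.9 ft²·°F·h/BTU

U_eff = 0.892/24.5 + 0.108/6.54 = 0.03641 + 0.01651 = 0.05292
R_eff = 1/U_eff = 18.9 ft²·°F·h/BTU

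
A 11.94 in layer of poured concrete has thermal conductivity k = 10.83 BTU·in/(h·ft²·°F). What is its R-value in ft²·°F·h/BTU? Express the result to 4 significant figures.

R = L/k = 11.94/10.83 = 1.1025 ft²·°F·h/BTU

1.102 ft²·°F·h/BTU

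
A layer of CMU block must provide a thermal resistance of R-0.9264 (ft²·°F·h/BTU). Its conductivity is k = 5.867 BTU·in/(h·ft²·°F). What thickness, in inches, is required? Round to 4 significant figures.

L = R × k = 0.9264 × 5.867 = 5.4352 in

5.435 in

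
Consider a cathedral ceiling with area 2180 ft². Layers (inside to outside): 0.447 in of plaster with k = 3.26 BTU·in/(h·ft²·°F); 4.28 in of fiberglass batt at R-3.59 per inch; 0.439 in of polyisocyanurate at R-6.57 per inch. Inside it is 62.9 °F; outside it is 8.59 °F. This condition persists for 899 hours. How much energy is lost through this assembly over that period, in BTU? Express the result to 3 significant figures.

5790000 BTU

0.447/3.26 = 0.1371
4.28 × 3.59 = 15.37
0.439 × 6.57 = 2.884
R_total = 0.1371 + 15.37 + 2.884 = 18.39 ft²·°F·h/BTU
Q = 2180 × (62.9 − 8.59) / 18.39 = 6439 BTU/h
E = 6439 × 899 = 5789000 BTU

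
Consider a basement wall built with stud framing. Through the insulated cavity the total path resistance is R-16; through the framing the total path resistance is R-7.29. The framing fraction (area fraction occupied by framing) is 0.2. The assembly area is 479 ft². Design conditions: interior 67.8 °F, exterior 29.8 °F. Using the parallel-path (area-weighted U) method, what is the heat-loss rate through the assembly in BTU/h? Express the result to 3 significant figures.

U_eff = 0.8/16 + 0.2/7.29 = 0.05 + 0.02743 = 0.07743
R_eff = 1/U_eff = 12.91 ft²·°F·h/BTU
Q = 479 × (67.8 − 29.8) / 12.91 = 1409 BTU/h

1410 BTU/h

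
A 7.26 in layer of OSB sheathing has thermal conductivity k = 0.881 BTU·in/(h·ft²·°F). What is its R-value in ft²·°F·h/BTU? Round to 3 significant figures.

8.24 ft²·°F·h/BTU

R = L/k = 7.26/0.881 = 8.241 ft²·°F·h/BTU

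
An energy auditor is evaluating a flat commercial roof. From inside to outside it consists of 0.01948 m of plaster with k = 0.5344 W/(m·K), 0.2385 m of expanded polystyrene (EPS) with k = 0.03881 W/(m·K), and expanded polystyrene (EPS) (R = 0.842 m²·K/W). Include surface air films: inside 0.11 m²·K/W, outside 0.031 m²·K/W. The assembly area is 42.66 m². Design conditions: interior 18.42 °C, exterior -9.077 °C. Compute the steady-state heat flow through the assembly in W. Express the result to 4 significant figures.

0.01948/0.5344 = 0.036452
0.2385/0.03881 = 6.1453
R_total = 0.11 + 0.036452 + 6.1453 + 0.842 + 0.031 = 7.1648 m²·K/W
Q = A·ΔT/R = 42.66 × (18.42 − (-9.077)) / 7.1648 = 163.72 W

163.7 W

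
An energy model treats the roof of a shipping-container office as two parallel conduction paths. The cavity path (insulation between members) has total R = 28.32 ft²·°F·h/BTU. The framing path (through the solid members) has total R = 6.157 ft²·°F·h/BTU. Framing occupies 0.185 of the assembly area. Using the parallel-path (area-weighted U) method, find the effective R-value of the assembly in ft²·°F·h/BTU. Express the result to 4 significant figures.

U_eff = 0.815/28.32 + 0.185/6.157 = 0.028778 + 0.030047 = 0.058825
R_eff = 1/U_eff = 16.999 ft²·°F·h/BTU

17.00 ft²·°F·h/BTU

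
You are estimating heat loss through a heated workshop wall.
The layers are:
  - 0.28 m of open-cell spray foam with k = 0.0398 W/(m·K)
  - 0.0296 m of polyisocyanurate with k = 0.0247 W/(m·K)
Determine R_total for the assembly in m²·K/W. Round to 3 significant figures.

0.28/0.0398 = 7.035
0.0296/0.0247 = 1.198
R_total = 7.035 + 1.198 = 8.234 m²·K/W

8.23 m²·K/W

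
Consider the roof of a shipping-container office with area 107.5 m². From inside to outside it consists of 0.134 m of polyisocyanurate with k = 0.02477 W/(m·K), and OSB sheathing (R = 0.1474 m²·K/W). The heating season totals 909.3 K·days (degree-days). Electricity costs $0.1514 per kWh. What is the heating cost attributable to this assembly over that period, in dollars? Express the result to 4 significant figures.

63.91 dollars

0.134/0.02477 = 5.4098
R_total = 5.4098 + 0.1474 = 5.5572 m²·K/W
E = A × HDD × 24 / R / 1000 = 107.5 × 909.3 × 24 / 5.5572 / 1000 = 422.16 kWh
Cost = 422.16 × 0.1514 = $63.914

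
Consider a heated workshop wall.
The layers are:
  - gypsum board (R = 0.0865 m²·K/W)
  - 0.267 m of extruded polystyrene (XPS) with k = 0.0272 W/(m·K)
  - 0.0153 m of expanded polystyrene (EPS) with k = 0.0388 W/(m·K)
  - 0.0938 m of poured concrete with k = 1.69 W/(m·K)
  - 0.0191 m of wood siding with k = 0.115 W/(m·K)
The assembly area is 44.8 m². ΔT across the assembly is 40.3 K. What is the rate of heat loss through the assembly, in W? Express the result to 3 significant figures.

172 W

0.267/0.0272 = 9.816
0.0153/0.0388 = 0.3943
0.0938/1.69 = 0.0555
0.0191/0.115 = 0.1661
R_total = 0.0865 + 9.816 + 0.3943 + 0.0555 + 0.1661 = 10.52 m²·K/W
Q = A·ΔT/R = 44.8 × 40.3 / 10.52 = 171.6 W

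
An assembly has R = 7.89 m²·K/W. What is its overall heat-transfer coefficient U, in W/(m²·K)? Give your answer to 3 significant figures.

0.127 W/(m²·K)

U = 1/R = 1/7.89 = 0.1267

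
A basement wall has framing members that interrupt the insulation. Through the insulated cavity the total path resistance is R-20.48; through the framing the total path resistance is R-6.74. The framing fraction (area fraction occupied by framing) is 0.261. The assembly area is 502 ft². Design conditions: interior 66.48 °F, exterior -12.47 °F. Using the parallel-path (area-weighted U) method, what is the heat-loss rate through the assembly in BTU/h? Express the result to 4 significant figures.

U_eff = 0.739/20.48 + 0.261/6.74 = 0.036084 + 0.038724 = 0.074808
R_eff = 1/U_eff = 13.368 ft²·°F·h/BTU
Q = 502 × (66.48 − (-12.47)) / 13.368 = 2964.9 BTU/h

2965 BTU/h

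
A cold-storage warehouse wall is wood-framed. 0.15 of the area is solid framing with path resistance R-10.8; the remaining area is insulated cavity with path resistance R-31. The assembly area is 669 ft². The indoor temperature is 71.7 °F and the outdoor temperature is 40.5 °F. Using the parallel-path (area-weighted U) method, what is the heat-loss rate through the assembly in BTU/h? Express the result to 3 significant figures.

U_eff = 0.85/31 + 0.15/10.8 = 0.02742 + 0.01389 = 0.04131
R_eff = 1/U_eff = 24.21 ft²·°F·h/BTU
Q = 669 × (71.7 − 40.5) / 24.21 = 862.2 BTU/h

862 BTU/h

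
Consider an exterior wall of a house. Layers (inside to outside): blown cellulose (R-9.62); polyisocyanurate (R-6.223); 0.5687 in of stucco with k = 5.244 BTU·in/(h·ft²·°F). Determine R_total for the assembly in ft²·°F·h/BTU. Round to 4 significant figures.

15.95 ft²·°F·h/BTU

0.5687/5.244 = 0.10845
R_total = 9.62 + 6.223 + 0.10845 = 15.951 ft²·°F·h/BTU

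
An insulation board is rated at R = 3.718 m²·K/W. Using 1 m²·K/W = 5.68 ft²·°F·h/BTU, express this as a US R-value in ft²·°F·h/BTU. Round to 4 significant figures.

21.12 ft²·°F·h/BTU

R_US = 3.718 × 5.68 = 21.118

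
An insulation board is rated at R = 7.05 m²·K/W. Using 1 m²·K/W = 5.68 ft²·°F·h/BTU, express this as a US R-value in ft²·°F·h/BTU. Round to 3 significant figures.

R_US = 7.05 × 5.68 = 40.04

40.0 ft²·°F·h/BTU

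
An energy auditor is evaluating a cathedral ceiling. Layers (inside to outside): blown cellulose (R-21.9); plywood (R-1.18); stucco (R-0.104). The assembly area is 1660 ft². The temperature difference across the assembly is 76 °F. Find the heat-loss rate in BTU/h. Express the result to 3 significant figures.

R_total = 21.9 + 1.18 + 0.104 = 23.18 ft²·°F·h/BTU
Q = A·ΔT/R = 1660 × 76 / 23.18 = 5442 BTU/h

5440 BTU/h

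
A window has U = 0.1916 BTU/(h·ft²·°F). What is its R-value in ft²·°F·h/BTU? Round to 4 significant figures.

5.219 ft²·°F·h/BTU

R = 1/U = 1/0.1916 = 5.2192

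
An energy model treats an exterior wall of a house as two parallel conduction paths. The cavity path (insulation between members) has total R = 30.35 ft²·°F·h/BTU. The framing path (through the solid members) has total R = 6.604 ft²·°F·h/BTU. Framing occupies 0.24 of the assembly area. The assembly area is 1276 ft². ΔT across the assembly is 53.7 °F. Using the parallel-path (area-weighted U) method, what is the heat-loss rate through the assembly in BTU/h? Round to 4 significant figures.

U_eff = 0.76/30.35 + 0.24/6.604 = 0.025041 + 0.036342 = 0.061383
R_eff = 1/U_eff = 16.291 ft²·°F·h/BTU
Q = 1276 × 53.7 / 16.291 = 4206 BTU/h

4206 BTU/h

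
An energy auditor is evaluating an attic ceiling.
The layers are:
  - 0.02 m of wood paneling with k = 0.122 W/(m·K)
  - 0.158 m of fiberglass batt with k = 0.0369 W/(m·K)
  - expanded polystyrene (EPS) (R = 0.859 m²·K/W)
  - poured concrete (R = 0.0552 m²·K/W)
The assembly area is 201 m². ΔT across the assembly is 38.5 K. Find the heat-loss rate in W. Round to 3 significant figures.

0.02/0.122 = 0.1639
0.158/0.0369 = 4.282
R_total = 0.1639 + 4.282 + 0.859 + 0.0552 = 5.36 m²·K/W
Q = A·ΔT/R = 201 × 38.5 / 5.36 = 1444 W

1440 W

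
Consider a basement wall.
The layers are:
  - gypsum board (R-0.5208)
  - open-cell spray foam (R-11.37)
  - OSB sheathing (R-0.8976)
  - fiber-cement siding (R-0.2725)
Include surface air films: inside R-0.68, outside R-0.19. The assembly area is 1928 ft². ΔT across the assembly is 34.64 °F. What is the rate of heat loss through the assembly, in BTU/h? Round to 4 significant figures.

4794 BTU/h

R_total = 0.68 + 0.5208 + 11.37 + 0.8976 + 0.2725 + 0.19 = 13.931 ft²·°F·h/BTU
Q = A·ΔT/R = 1928 × 34.64 / 13.931 = 4794.1 BTU/h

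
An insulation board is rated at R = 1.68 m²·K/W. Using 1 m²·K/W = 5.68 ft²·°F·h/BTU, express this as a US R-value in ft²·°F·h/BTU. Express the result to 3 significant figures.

R_US = 1.68 × 5.68 = 9.542

9.54 ft²·°F·h/BTU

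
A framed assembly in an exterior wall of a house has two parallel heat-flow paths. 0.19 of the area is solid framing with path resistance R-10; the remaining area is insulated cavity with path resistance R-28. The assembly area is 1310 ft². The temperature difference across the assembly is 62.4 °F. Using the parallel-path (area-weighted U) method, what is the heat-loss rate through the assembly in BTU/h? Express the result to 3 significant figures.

3920 BTU/h

U_eff = 0.81/28 + 0.19/10 = 0.02893 + 0.019 = 0.04793
R_eff = 1/U_eff = 20.86 ft²·°F·h/BTU
Q = 1310 × 62.4 / 20.86 = 3918 BTU/h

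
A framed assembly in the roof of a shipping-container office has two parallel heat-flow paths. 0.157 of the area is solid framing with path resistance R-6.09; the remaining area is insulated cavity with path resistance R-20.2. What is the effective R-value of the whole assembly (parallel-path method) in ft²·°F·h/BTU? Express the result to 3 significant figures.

U_eff = 0.843/20.2 + 0.157/6.09 = 0.04173 + 0.02578 = 0.06751
R_eff = 1/U_eff = 14.81 ft²·°F·h/BTU

14.8 ft²·°F·h/BTU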